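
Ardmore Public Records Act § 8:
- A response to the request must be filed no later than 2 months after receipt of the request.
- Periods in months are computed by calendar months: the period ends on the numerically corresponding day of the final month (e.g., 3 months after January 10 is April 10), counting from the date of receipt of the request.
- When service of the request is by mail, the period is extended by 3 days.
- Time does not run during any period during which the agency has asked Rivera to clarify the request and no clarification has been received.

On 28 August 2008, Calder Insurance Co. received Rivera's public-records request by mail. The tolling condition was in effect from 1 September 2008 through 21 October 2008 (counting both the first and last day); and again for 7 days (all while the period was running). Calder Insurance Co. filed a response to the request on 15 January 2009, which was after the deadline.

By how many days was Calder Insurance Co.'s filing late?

18 days

2 months after 28 August 2008 is October 28, 2008.
Service was by mail, adding 3 days: October 28, 2008 + 3 days = October 31, 2008.
From September 1, 2008 through October 21, 2008 inclusive is 51 days; tolling adds 51 days: October 31, 2008 + 51 days = December 21, 2008.
Tolling adds 7 days: December 21, 2008 + 7 days = December 28, 2008.
The deadline is December 28, 2008; from December 28, 2008 to January 15, 2009 is 18 days.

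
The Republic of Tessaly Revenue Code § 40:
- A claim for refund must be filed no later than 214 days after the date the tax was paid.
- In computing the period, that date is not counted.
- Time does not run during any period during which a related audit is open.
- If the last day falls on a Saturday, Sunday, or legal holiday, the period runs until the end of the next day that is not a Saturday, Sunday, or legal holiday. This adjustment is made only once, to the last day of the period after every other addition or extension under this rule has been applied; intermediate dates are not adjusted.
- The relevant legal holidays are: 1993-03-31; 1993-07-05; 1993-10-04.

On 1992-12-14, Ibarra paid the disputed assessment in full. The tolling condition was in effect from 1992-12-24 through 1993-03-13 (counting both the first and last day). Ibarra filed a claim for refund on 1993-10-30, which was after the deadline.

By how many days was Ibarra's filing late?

214 days after 1992-12-14 is July 16, 1993.
From December 24, 1992 through March 13, 1993 inclusive is 80 days; tolling adds 80 days: July 16, 1993 + 80 days = October 4, 1993.
October 4, 1993 is a listed holiday. The next qualifying day is October 5, 1993.
The deadline is October 5, 1993; from October 5, 1993 to October 30, 1993 is 25 days.

25 days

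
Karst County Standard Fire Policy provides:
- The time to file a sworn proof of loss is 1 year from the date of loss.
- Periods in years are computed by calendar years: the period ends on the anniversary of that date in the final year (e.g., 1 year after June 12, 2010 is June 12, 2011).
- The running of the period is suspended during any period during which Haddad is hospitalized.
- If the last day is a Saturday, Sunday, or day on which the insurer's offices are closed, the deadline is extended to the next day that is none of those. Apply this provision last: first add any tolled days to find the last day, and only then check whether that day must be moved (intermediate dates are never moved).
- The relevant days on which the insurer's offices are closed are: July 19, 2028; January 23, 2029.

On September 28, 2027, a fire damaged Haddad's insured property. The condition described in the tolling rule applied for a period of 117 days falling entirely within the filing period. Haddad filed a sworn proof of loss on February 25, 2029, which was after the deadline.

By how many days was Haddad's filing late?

1 year after September 28, 2027 is September 28, 2028.
Tolling adds 117 days: September 28, 2028 + 117 days = January 23, 2029.
January 23, 2029 is a listed holiday. The next qualifying day is January 24, 2029.
The deadline is January 24, 2029; from January 24, 2029 to February 25, 2029 is 32 days.

32 days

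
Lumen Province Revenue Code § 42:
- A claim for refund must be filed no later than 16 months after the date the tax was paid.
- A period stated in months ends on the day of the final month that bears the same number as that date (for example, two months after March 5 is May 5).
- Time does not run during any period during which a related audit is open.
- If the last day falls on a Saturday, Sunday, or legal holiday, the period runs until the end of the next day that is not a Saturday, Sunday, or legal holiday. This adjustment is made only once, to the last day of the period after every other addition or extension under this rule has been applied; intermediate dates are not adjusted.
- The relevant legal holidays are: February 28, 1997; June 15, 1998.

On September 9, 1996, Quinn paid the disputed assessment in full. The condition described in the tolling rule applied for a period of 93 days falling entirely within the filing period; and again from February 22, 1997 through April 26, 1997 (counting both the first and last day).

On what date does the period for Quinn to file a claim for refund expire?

June 16, 1998

16 months after September 9, 1996 is January 9, 1998.
Tolling adds 93 days: January 9, 1998 + 93 days = April 12, 1998.
From February 22, 1997 through April 26, 1997 inclusive is 64 days; tolling adds 64 days: April 12, 1998 + 64 days = June 15, 1998.
June 15, 1998 is a listed holiday. The next qualifying day is June 16, 1998.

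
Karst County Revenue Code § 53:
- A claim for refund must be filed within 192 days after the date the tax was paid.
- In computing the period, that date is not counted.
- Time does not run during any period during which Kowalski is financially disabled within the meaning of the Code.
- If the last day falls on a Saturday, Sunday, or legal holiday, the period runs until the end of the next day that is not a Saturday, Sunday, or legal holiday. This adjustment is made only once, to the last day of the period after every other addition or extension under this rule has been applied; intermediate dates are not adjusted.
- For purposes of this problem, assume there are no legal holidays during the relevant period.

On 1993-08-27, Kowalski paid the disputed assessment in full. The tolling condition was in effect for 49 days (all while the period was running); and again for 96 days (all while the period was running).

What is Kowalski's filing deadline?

192 days after 1993-08-27 is March 7, 1994.
Tolling adds 49 days: March 7, 1994 + 49 days = April 25, 1994.
Tolling adds 96 days: April 25, 1994 + 96 days = July 30, 1994.
July 30, 1994 is Saturday; July 31, 1994 is Sunday. The next qualifying day is August 1, 1994.

August 1, 1994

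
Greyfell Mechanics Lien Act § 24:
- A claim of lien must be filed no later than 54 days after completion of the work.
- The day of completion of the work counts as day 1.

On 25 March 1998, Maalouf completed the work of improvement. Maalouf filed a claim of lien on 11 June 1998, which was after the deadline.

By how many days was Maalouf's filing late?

Counting 25 March 1998 as day 1, day 54 is May 17, 1998.
The deadline is May 17, 1998; from May 17, 1998 to June 11, 1998 is 25 days.

25 days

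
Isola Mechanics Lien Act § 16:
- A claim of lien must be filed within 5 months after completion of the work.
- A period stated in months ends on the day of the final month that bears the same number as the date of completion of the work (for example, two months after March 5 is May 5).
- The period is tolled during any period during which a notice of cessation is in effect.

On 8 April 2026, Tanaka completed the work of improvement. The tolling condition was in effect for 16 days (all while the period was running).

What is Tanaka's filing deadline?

5 months after 8 April 2026 is September 8, 2026.
Tolling adds 16 days: September 8, 2026 + 16 days = September 24, 2026.

September 24, 2026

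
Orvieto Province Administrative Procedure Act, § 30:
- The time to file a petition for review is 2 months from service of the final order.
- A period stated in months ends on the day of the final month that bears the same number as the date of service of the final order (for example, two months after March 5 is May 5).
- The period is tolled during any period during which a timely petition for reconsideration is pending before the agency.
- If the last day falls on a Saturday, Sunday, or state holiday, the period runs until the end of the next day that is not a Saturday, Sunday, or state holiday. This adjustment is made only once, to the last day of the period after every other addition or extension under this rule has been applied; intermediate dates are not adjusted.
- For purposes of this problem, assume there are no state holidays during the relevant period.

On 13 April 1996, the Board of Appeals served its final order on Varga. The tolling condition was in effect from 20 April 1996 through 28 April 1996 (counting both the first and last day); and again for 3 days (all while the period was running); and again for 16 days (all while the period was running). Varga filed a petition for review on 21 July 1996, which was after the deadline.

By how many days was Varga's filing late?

10 days

2 months after 13 April 1996 is June 13, 1996.
From April 20, 1996 through April 28, 1996 inclusive is 9 days; tolling adds 9 days: June 13, 1996 + 9 days = June 22, 1996.
Tolling adds 3 days: June 22, 1996 + 3 days = June 25, 1996.
Tolling adds 16 days: June 25, 1996 + 16 days = July 11, 1996.
July 11, 1996 is a Thursday and not a state holiday, so no extension applies.
The deadline is July 11, 1996; from July 11, 1996 to July 21, 1996 is 10 days.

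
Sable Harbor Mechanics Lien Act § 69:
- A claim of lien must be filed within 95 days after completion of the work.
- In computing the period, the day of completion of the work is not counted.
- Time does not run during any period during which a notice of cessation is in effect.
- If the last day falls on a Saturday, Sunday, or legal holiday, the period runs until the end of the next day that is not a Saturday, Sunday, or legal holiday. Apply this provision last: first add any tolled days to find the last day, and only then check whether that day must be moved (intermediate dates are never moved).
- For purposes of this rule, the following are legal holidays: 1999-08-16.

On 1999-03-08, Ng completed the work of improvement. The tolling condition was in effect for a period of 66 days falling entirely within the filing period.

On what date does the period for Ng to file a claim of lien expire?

August 17, 1999

95 days after 1999-03-08 is June 11, 1999.
Tolling adds 66 days: June 11, 1999 + 66 days = August 16, 1999.
August 16, 1999 is a listed holiday. The next qualifying day is August 17, 1999.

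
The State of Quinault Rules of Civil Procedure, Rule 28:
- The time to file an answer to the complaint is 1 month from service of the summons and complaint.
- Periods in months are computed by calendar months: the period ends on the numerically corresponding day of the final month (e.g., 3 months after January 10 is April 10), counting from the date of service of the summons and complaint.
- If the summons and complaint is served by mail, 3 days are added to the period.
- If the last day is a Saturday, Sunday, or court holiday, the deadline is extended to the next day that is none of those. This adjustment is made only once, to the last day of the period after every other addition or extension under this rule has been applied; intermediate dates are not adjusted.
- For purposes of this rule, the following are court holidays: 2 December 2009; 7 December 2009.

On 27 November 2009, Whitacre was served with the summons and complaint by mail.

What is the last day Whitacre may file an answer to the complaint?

December 30, 2009

1 month after 27 November 2009 is December 27, 2009.
Service was by mail, adding 3 days: December 27, 2009 + 3 days = December 30, 2009.
December 30, 2009 is a Wednesday and not a court holiday, so no extension applies.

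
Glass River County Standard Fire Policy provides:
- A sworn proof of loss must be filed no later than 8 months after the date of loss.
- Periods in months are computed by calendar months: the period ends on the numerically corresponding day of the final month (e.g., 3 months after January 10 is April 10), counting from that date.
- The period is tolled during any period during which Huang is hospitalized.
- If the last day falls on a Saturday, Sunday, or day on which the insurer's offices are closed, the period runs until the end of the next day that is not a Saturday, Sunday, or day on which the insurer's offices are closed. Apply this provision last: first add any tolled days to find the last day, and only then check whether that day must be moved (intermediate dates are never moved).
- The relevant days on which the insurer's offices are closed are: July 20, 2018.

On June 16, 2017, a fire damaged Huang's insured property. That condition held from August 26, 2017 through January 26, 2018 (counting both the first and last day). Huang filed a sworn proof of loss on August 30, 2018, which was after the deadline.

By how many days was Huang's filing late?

38 days

8 months after June 16, 2017 is February 16, 2018.
From August 26, 2017 through January 26, 2018 inclusive is 154 days; tolling adds 154 days: February 16, 2018 + 154 days = July 20, 2018.
July 20, 2018 is a listed holiday; July 21, 2018 is Saturday; July 22, 2018 is Sunday. The next qualifying day is July 23, 2018.
The deadline is July 23, 2018; from July 23, 2018 to August 30, 2018 is 38 days.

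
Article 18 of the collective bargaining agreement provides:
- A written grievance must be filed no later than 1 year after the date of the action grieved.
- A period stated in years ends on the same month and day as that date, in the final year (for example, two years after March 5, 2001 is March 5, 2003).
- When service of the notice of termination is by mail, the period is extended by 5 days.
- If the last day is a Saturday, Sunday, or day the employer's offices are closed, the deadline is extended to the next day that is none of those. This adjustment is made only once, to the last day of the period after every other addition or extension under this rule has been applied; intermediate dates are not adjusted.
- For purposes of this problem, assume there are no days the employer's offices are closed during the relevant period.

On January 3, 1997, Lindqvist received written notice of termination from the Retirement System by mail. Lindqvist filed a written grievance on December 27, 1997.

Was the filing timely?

1 year after January 3, 1997 is January 3, 1998.
Service was by mail, adding 5 days: January 3, 1998 + 5 days = January 8, 1998.
January 8, 1998 is a Thursday and not a day the employer's offices are closed, so no extension applies.
The deadline is January 8, 1998; the filing on December 27, 1997 is on or before that date.

Yes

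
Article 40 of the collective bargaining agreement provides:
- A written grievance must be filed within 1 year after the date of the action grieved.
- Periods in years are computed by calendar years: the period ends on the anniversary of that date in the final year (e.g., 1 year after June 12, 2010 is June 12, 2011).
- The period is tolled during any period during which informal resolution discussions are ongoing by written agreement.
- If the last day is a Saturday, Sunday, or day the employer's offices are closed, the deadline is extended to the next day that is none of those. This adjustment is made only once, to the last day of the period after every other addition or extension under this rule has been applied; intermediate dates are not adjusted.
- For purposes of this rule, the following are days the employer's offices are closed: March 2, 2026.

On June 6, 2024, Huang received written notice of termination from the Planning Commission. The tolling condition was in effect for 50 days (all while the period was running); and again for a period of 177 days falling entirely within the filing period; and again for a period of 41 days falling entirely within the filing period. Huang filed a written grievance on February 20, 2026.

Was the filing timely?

Yes

1 year after June 6, 2024 is June 6, 2025.
Tolling adds 50 days: June 6, 2025 + 50 days = July 26, 2025.
Tolling adds 177 days: July 26, 2025 + 177 days = January 19, 2026.
Tolling adds 41 days: January 19, 2026 + 41 days = March 1, 2026.
March 1, 2026 is Sunday; March 2, 2026 is a listed holiday. The next qualifying day is March 3, 2026.
The deadline is March 3, 2026; the filing on February 20, 2026 is on or before that date.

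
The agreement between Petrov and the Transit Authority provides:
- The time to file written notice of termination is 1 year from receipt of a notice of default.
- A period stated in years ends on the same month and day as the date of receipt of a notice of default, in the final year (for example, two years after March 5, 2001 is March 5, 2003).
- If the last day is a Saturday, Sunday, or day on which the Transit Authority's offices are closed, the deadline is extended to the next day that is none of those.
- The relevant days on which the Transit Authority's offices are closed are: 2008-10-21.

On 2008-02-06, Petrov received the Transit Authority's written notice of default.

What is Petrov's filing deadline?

February 6, 2009

1 year after 2008-02-06 is February 6, 2009.
February 6, 2009 is a Friday and not a day on which the Transit Authority's offices are closed, so no extension applies.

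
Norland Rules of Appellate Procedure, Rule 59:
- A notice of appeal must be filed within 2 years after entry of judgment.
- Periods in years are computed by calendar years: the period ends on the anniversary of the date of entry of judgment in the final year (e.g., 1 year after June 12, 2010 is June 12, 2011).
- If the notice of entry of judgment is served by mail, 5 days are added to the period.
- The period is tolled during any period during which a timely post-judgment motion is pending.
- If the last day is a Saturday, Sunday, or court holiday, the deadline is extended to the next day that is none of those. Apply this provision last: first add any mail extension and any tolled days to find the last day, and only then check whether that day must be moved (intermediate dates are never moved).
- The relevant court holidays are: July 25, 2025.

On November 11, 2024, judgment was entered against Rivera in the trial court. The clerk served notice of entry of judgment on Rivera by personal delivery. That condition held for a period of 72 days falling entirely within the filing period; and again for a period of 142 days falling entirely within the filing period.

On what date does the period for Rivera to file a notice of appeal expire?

2 years after November 11, 2024 is November 11, 2026.
Service was not by mail, so no mail extension applies.
Tolling adds 72 days: November 11, 2026 + 72 days = January 22, 2027.
Tolling adds 142 days: January 22, 2027 + 142 days = June 13, 2027.
June 13, 2027 is Sunday. The next qualifying day is June 14, 2027.

June 14, 2027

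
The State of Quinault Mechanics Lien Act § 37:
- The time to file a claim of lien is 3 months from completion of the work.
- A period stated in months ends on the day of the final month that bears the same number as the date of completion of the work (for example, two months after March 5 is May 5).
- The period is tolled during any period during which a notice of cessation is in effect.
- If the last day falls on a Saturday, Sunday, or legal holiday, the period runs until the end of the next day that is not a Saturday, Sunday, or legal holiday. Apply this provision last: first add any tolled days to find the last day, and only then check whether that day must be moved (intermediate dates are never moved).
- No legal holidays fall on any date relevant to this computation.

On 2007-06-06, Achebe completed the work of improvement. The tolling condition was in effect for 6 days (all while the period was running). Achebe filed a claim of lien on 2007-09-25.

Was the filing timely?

3 months after 2007-06-06 is September 6, 2007.
Tolling adds 6 days: September 6, 2007 + 6 days = September 12, 2007.
September 12, 2007 is a Wednesday and not a legal holiday, so no extension applies.
The deadline is September 12, 2007; the filing on September 25, 2007 is after that date.

No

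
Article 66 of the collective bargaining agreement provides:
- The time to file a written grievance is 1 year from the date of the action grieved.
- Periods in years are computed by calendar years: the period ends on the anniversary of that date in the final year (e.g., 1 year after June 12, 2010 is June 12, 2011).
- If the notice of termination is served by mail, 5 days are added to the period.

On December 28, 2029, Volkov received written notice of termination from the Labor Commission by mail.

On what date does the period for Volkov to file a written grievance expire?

1 year after December 28, 2029 is December 28, 2030.
Service was by mail, adding 5 days: December 28, 2030 + 5 days = January 2, 2031.

January 2, 2031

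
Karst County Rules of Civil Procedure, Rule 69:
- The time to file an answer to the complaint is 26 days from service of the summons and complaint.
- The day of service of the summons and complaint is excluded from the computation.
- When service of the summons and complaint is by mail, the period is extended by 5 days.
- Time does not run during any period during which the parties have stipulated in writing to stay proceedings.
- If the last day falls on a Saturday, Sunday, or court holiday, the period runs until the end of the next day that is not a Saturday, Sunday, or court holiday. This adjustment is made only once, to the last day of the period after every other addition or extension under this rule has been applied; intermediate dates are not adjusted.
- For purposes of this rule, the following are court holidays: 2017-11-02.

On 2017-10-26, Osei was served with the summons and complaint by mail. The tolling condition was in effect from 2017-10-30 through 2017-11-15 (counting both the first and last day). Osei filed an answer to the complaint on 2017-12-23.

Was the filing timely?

No

26 days after 2017-10-26 is November 21, 2017.
Service was by mail, adding 5 days: November 21, 2017 + 5 days = November 26, 2017.
From October 30, 2017 through November 15, 2017 inclusive is 17 days; tolling adds 17 days: November 26, 2017 + 17 days = December 13, 2017.
December 13, 2017 is a Wednesday and not a court holiday, so no extension applies.
The deadline is December 13, 2017; the filing on December 23, 2017 is after that date.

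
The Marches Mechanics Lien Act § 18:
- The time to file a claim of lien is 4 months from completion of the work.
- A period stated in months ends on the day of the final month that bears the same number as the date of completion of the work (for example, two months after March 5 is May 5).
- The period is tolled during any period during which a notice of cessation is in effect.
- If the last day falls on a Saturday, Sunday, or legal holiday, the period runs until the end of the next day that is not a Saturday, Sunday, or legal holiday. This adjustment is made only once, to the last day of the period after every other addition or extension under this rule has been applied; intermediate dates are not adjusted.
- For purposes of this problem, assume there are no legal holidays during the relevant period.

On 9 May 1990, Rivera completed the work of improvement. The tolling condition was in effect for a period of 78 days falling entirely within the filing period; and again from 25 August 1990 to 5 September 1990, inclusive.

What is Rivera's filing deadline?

4 months after 9 May 1990 is September 9, 1990.
Tolling adds 78 days: September 9, 1990 + 78 days = November 26, 1990.
From August 25, 1990 through September 5, 1990 inclusive is 12 days; tolling adds 12 days: November 26, 1990 + 12 days = December 8, 1990.
December 8, 1990 is Saturday; December 9, 1990 is Sunday. The next qualifying day is December 10, 1990.

December 10, 1990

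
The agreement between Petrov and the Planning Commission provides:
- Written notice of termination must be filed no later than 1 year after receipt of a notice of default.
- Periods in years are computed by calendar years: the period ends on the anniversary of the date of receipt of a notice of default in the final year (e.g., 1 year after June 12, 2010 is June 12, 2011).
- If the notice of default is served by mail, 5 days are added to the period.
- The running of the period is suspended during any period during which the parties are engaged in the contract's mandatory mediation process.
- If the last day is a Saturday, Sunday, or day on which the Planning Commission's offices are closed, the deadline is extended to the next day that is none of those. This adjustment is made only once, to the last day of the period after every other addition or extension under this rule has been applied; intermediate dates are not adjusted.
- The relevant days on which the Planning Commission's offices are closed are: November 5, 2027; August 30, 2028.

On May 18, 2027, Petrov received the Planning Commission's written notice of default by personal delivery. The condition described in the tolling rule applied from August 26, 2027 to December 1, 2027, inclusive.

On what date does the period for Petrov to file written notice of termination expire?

1 year after May 18, 2027 is May 18, 2028.
Service was not by mail, so no mail extension applies.
From August 26, 2027 through December 1, 2027 inclusive is 98 days; tolling adds 98 days: May 18, 2028 + 98 days = August 24, 2028.
August 24, 2028 is a Thursday and not a day on which the Planning Commission's offices are closed, so no extension applies.

August 24, 2028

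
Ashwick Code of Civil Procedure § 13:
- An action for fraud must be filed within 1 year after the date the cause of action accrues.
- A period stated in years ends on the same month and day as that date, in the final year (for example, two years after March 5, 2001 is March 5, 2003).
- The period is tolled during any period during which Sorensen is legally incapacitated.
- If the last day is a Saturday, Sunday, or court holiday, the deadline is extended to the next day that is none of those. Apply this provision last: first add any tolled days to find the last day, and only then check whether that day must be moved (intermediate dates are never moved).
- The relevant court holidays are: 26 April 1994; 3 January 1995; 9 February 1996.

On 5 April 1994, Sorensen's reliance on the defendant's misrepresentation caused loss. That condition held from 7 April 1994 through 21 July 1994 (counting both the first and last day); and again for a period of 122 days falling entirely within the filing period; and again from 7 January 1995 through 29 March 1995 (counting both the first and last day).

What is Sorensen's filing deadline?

1 year after 5 April 1994 is April 5, 1995.
From April 7, 1994 through July 21, 1994 inclusive is 106 days; tolling adds 106 days: April 5, 1995 + 106 days = July 20, 1995.
Tolling adds 122 days: July 20, 1995 + 122 days = November 19, 1995.
From January 7, 1995 through March 29, 1995 inclusive is 82 days; tolling adds 82 days: November 19, 1995 + 82 days = February 9, 1996.
February 9, 1996 is a listed holiday; February 10, 1996 is Saturday; February 11, 1996 is Sunday. The next qualifying day is February 12, 1996.

February 12, 1996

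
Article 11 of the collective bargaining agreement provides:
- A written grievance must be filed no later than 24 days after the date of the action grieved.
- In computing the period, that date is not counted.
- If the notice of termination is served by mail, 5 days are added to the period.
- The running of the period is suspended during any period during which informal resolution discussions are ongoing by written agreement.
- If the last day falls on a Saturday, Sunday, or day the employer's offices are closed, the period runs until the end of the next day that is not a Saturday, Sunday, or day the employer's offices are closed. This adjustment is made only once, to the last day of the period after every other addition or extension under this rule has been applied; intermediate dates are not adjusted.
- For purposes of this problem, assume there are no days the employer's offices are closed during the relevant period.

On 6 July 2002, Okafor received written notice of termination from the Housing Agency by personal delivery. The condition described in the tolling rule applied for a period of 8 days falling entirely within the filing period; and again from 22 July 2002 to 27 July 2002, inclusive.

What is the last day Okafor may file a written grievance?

August 13, 2002

24 days after 6 July 2002 is July 30, 2002.
Service was not by mail, so no mail extension applies.
Tolling adds 8 days: July 30, 2002 + 8 days = August 7, 2002.
From July 22, 2002 through July 27, 2002 inclusive is 6 days; tolling adds 6 days: August 7, 2002 + 6 days = August 13, 2002.
August 13, 2002 is a Tuesday and not a day the employer's offices are closed, so no extension applies.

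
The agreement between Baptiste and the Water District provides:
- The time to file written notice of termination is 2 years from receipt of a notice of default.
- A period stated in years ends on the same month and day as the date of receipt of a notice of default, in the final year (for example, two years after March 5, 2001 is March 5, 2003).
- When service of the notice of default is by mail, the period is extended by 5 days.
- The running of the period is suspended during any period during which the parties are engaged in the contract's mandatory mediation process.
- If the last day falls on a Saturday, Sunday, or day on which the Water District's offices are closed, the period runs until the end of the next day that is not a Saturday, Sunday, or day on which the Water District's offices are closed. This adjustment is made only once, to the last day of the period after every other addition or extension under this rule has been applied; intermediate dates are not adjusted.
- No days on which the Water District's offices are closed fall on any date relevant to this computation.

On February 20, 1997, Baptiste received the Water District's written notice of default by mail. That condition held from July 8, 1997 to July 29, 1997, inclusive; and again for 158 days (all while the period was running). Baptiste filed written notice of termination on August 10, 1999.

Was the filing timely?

Yes

2 years after February 20, 1997 is February 20, 1999.
Service was by mail, adding 5 days: February 20, 1999 + 5 days = February 25, 1999.
From July 8, 1997 through July 29, 1997 inclusive is 22 days; tolling adds 22 days: February 25, 1999 + 22 days = March 19, 1999.
Tolling adds 158 days: March 19, 1999 + 158 days = August 24, 1999.
August 24, 1999 is a Tuesday and not a day on which the Water District's offices are closed, so no extension applies.
The deadline is August 24, 1999; the filing on August 10, 1999 is on or before that date.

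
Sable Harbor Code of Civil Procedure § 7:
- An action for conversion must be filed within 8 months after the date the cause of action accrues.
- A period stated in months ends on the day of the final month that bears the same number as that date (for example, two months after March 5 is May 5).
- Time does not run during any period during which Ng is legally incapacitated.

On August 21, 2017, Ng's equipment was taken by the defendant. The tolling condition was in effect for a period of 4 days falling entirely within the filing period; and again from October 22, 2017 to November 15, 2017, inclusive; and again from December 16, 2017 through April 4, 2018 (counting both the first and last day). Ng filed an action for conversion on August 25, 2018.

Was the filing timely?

Yes

8 months after August 21, 2017 is April 21, 2018.
Tolling adds 4 days: April 21, 2018 + 4 days = April 25, 2018.
From October 22, 2017 through November 15, 2017 inclusive is 25 days; tolling adds 25 days: April 25, 2018 + 25 days = May 20, 2018.
From December 16, 2017 through April 4, 2018 inclusive is 110 days; tolling adds 110 days: May 20, 2018 + 110 days = September 7, 2018.
The deadline is September 7, 2018; the filing on August 25, 2018 is on or before that date.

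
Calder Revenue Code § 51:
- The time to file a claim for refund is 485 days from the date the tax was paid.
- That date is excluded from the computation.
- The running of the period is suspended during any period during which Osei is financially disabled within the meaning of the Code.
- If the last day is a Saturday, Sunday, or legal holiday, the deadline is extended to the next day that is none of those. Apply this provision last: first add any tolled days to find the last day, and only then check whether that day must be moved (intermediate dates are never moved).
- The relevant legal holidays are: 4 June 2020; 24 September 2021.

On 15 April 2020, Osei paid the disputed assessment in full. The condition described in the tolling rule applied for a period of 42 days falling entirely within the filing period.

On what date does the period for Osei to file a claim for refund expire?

September 27, 2021

485 days after 15 April 2020 is August 13, 2021.
Tolling adds 42 days: August 13, 2021 + 42 days = September 24, 2021.
September 24, 2021 is a listed holiday; September 25, 2021 is Saturday; September 26, 2021 is Sunday. The next qualifying day is September 27, 2021.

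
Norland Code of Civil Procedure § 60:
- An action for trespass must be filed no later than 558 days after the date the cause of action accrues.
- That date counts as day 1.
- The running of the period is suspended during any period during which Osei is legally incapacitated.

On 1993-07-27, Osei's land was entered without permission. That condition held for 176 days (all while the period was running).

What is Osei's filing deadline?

July 30, 1995

Counting 1993-07-27 as day 1, day 558 is February 4, 1995.
Tolling adds 176 days: February 4, 1995 + 176 days = July 30, 1995.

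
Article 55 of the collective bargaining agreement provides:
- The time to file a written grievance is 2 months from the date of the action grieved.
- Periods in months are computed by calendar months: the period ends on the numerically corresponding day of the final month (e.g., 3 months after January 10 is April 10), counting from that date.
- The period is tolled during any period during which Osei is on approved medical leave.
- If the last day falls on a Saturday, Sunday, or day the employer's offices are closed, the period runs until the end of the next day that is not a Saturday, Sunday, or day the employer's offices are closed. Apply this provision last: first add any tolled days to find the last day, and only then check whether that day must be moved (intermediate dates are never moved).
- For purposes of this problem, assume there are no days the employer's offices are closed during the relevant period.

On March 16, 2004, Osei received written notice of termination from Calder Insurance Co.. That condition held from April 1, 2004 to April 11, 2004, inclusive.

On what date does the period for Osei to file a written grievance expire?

May 27, 2004

2 months after March 16, 2004 is May 16, 2004.
From April 1, 2004 through April 11, 2004 inclusive is 11 days; tolling adds 11 days: May 16, 2004 + 11 days = May 27, 2004.
May 27, 2004 is a Thursday and not a day the employer's offices are closed, so no extension applies.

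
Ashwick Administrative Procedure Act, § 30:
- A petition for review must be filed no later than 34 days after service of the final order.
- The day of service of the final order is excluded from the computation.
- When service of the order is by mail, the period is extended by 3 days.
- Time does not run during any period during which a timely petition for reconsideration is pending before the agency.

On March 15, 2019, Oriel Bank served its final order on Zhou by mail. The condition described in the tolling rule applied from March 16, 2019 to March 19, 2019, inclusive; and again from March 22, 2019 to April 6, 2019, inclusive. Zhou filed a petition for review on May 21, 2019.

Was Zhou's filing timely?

No

34 days after March 15, 2019 is April 18, 2019.
Service was by mail, adding 3 days: April 18, 2019 + 3 days = April 21, 2019.
From March 16, 2019 through March 19, 2019 inclusive is 4 days; tolling adds 4 days: April 21, 2019 + 4 days = April 25, 2019.
From March 22, 2019 through April 6, 2019 inclusive is 16 days; tolling adds 16 days: April 25, 2019 + 16 days = May 11, 2019.
The deadline is May 11, 2019; the filing on May 21, 2019 is after that date.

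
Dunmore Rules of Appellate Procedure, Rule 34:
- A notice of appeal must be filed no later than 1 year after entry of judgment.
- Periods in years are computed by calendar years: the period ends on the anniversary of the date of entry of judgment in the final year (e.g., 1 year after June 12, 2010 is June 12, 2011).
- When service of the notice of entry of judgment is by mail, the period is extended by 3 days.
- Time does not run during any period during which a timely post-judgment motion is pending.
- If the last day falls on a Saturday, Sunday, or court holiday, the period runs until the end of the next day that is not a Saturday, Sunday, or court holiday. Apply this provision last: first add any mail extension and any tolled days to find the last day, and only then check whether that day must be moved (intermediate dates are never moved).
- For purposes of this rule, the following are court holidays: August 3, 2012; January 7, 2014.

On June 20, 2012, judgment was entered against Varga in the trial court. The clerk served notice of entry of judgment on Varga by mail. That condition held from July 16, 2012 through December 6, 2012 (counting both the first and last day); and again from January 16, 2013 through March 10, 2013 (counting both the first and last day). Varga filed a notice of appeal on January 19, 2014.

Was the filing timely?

No

1 year after June 20, 2012 is June 20, 2013.
Service was by mail, adding 3 days: June 20, 2013 + 3 days = June 23, 2013.
From July 16, 2012 through December 6, 2012 inclusive is 144 days; tolling adds 144 days: June 23, 2013 + 144 days = November 14, 2013.
From January 16, 2013 through March 10, 2013 inclusive is 54 days; tolling adds 54 days: November 14, 2013 + 54 days = January 7, 2014.
January 7, 2014 is a listed holiday. The next qualifying day is January 8, 2014.
The deadline is January 8, 2014; the filing on January 19, 2014 is after that date.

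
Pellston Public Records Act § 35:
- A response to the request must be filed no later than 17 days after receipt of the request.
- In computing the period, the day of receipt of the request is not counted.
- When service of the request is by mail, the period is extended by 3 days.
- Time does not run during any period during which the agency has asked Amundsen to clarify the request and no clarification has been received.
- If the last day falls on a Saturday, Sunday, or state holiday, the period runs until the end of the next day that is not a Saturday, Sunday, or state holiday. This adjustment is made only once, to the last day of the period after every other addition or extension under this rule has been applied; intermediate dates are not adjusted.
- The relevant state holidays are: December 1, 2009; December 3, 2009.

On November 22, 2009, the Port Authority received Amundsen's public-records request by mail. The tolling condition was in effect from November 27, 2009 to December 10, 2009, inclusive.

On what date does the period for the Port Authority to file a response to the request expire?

December 28, 2009

17 days after November 22, 2009 is December 9, 2009.
Service was by mail, adding 3 days: December 9, 2009 + 3 days = December 12, 2009.
From November 27, 2009 through December 10, 2009 inclusive is 14 days; tolling adds 14 days: December 12, 2009 + 14 days = December 26, 2009.
December 26, 2009 is Saturday; December 27, 2009 is Sunday. The next qualifying day is December 28, 2009.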